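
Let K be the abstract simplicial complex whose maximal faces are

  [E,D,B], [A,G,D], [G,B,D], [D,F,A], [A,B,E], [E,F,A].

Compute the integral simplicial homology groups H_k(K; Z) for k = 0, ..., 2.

H_0 ≅ Z,  H_1 ≅ Z,  H_2 = 0.

Fix the vertex order A < B < D < E < F < G and write every simplex with vertices in increasing order. Then dim K = 2 and the simplices of K are:

  0-simplices (6): A, B, D, E, F, G
  1-simplices (12): AB, AD, AE, AF, AG, BD, BE, BG, DE, DF, DG, EF
  2-simplices (6): ABE, ADF, ADG, AEF, BDE, BDG

so the chain groups are C_0 ≅ Z^6, C_1 ≅ Z^12, C_2 ≅ Z^6.

∂_1: C_1 → C_0 is given by ∂[p,q] = [q] − [p]. For instance
  ∂DG = G − D.
This gives a 6×12 integer matrix of rank 5; reducing to Smith normal form yields diagonal entries (1,1,1,1,1).

The boundary map ∂_2: C_2 → C_1 acts by ∂[p,q,r] = [q,r] − [p,r] + [p,q]. For instance
  ∂ABE = BE − AE + AB,
  ∂AEF = EF − AF + AE.
The resulting 12×6 matrix has rank 6, and its Smith normal form has invariant factors (1,1,1,1,1,1).

Reading off H_k = ker ∂_k / im ∂_{k+1}:

  H_0: rank C_0 − rank ∂_1 = 6 − 5 = 1, and the invariant factors of ∂_1 are all 1, so H_0 ≅ Z.
  H_1: rank ker ∂_1 − rank ∂_2 = (12 − 5) − 6 = 1, and the invariant factors of ∂_2 are all 1, so H_1 ≅ Z.
  H_2: rank ker ∂_2 − rank ∂_3 = (6 − 6) − 0 = 0, and there is no ∂_3, so H_2 ≅ 0.

As a check, the Euler characteristic is 6 − 12 + 6 = 0, which agrees with 1 − 1 + 0 = 0.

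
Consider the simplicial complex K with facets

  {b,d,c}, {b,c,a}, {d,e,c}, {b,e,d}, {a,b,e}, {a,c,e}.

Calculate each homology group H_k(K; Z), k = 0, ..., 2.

Fix the vertex order a < b < c < d < e and write every simplex with vertices in increasing order. Then dim K = 2 and the simplices of K are:

  0-simplices (5): a, b, c, d, e
  1-simplices (9): ab, ac, ae, bc, bd, be, cd, ce, de
  2-simplices (6): abc, abe, ace, bcd, bde, cde

so the chain groups are C_0 ≅ Z^5, C_1 ≅ Z^9, C_2 ≅ Z^6.

Boundary ∂_1: C_1 → C_0 is given by ∂[p,q] = [q] − [p].
This gives a 5×9 integer matrix of rank 4; reducing to Smith normal form yields diagonal entries (1,1,1,1).

The boundary map ∂_2: C_2 → C_1 maps a triangle to the signed sum of its edges. For instance
  ∂abc = bc − ac + ab,
  ∂bcd = cd − bd + bc.
This gives a 9×6 integer matrix of rank 5; reducing to Smith normal form yields diagonal entries (1,1,1,1,1).

Now H_k = ker ∂_k / im ∂_{k+1}, so:

  H_0: rank C_0 − rank ∂_1 = 5 − 4 = 1, and the invariant factors of ∂_1 are all 1, so H_0 ≅ Z.
  H_1: rank ker ∂_1 − rank ∂_2 = (9 − 4) − 5 = 0, and the invariant factors of ∂_2 are all 1, so H_1 ≅ 0.
  H_2: rank ker ∂_2 − rank ∂_3 = (6 − 5) − 0 = 1, and there is no ∂_3, so H_2 ≅ Z.

(K is a triangulation of the 2-sphere S^2.)

H_0 = Z,  H_1 = 0,  H_2 = Z.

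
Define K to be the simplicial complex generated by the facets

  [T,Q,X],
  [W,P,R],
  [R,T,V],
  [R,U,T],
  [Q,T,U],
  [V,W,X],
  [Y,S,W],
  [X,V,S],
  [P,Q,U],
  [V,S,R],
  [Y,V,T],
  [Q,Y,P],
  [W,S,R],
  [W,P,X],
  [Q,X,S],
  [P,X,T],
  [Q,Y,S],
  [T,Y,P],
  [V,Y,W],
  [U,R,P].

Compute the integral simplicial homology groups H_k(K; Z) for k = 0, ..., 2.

Fix the vertex order P < Q < R < S < T < U < V < W < X < Y and write every simplex with vertices in increasing order. Then dim K = 2 and the simplices of K are:

  0-simplices (10): P, Q, R, S, T, U, V, W, X, Y
  1-simplices (30): PQ, PR, PT, PU, PW, PX, PY, QS, QT, QU, QX, QY, RS, RT, RU, RV, RW, SV, SW, SX, SY, TU, TV, TX, TY, VW, VX, VY, WX, WY
  2-simplices (20): PQU, PQY, PRU, PRW, PTX, PTY, PWX, QSX, QSY, QTU, QTX, RSV, RSW, RTU, RTV, SVX, SWY, TVY, VWX, VWY

giving chain groups C_0 ≅ Z^10, C_1 ≅ Z^30, C_2 ≅ Z^20.

∂_1: C_1 → C_0 is given by ∂[p,q] = [q] − [p].
As a 10×30 matrix over Z this has rank 9, with invariant factors (1,1,1,1,1,1,1,1,1).

The boundary map ∂_2: C_2 → C_1 maps a triangle to the signed sum of its edges. For instance
  ∂VWX = WX − VX + VW,
  ∂SWY = WY − SY + SW.
As a 30×20 matrix over Z this has rank 20, with invariant factors (1,1,1,1,1,1,1,1,1,1,1,1,1,1,1,1,1,1,1,2).

Now H_k = ker ∂_k / im ∂_{k+1}, so:

  H_0: rank C_0 − rank ∂_1 = 10 − 9 = 1, and the invariant factors of ∂_1 are all 1, so H_0 = Z.
  H_1: rank ker ∂_1 − rank ∂_2 = (30 − 9) − 20 = 1, and ∂_2 has invariant factor 2 > 1, so H_1 = Z ⊕ Z/2.
  H_2: rank ker ∂_2 − rank ∂_3 = (20 − 20) − 0 = 0, and there is no ∂_3, so H_2 = 0.

As a check, the Euler characteristic is 10 − 30 + 20 = 0, which agrees with 1 − 1 + 0 = 0.

H_0 ≅ Z,  H_1 ≅ Z ⊕ Z/2,  H_2 = 0.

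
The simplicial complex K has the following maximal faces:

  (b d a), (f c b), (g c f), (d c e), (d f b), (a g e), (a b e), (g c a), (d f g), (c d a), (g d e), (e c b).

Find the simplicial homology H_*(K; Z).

H_0 ≅ Z,  H_1 ≅ Z/2,  H_2 = 0.

Fix the vertex order a < b < c < d < e < f < g and write every simplex with vertices in increasing order. Then dim K = 2 and the simplices of K are:

  0-simplices (7): a, b, c, d, e, f, g
  1-simplices (18): ab, ac, ad, ae, ag, bc, bd, be, bf, cd, ce, cf, cg, de, df, dg, eg, fg
  2-simplices (12): abd, abe, acd, acg, aeg, bce, bcf, bdf, cde, cfg, deg, dfg

so the chain groups are C_0 ≅ Z^7, C_1 ≅ Z^18, C_2 ≅ Z^12.

∂_1: C_1 → C_0 sends each edge [p,q] (with p < q) to q − p. For instance
  ∂ae = e − a.
The resulting 7×18 matrix has rank 6, and its Smith normal form has invariant factors (1,1,1,1,1,1).

Boundary ∂_2: C_2 → C_1 acts by ∂[p,q,r] = [q,r] − [p,r] + [p,q]. For instance
  ∂aeg = eg − ag + ae,
  ∂cfg = fg − cg + cf.
As a 18×12 matrix over Z this has rank 12, with invariant factors (1,1,1,1,1,1,1,1,1,1,1,2).

Reading off H_k = ker ∂_k / im ∂_{k+1}:

  H_0: rank C_0 − rank ∂_1 = 7 − 6 = 1, and the invariant factors of ∂_1 are all 1, so H_0 ≅ Z.
  H_1: rank ker ∂_1 − rank ∂_2 = (18 − 6) − 12 = 0, and ∂_2 has invariant factor 2 > 1, so H_1 ≅ Z/2.
  H_2: rank ker ∂_2 − rank ∂_3 = (12 − 12) − 0 = 0, and there is no ∂_3, so H_2 ≅ 0.

As a check, the Euler characteristic is 7 − 18 + 12 = 1, which agrees with 1 − 0 + 0 = 1.
(K is a triangulation of the real projective plane RP^2.)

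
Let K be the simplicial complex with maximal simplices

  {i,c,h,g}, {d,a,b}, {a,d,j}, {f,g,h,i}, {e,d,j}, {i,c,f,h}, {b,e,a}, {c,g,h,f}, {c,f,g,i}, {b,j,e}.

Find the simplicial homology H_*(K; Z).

H_0 = Z^2,  H_1 = Z,  H_2 = 0,  H_3 = Z.

K has 10 vertices, 20 edges, 15 triangles, 5 3-simplices.
rank ∂_0 = 0, rank ∂_1 = 8 ⇒ b_0 = 10 − 0 − 8 = 2; all invariant factors of ∂_1 are 1 so no torsion. So H_0 = Z^2.
rank ∂_1 = 8, rank ∂_2 = 11 ⇒ b_1 = 20 − 8 − 11 = 1; all invariant factors of ∂_2 are 1 so no torsion. So H_1 = Z.
rank ∂_2 = 11, rank ∂_3 = 4 ⇒ b_2 = 15 − 11 − 4 = 0; all invariant factors of ∂_3 are 1 so no torsion. So H_2 = 0.
rank ∂_3 = 4, rank ∂_4 = 0 ⇒ b_3 = 5 − 4 − 0 = 1. So H_3 = Z.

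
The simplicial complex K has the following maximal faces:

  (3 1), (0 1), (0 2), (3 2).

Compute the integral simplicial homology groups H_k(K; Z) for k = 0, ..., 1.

H_0 = Z,  H_1 = Z.

Fix the vertex order 0 < 1 < 2 < 3 and write every simplex with vertices in increasing order. Then dim K = 1 and the simplices of K are:

  0-simplices (4): [0], [1], [2], [3]
  1-simplices (4): [0,1], [0,2], [1,3], [2,3]

giving chain groups C_0 ≅ Z^4, C_1 ≅ Z^4.

∂_1: C_1 → C_0 maps an edge to its endpoints' difference, ∂[p,q] = q − p.
This gives a 4×4 integer matrix of rank 3; reducing to Smith normal form yields diagonal entries (1,1,1).

Computing H_k = (kernel of ∂_k) / (image of ∂_{k+1}):

  H_0: rank C_0 − rank ∂_1 = 4 − 3 = 1, and the invariant factors of ∂_1 are all 1, so H_0 = Z.
  H_1: rank ker ∂_1 − rank ∂_2 = (4 − 3) − 0 = 1, and there is no ∂_2, so H_1 = Z.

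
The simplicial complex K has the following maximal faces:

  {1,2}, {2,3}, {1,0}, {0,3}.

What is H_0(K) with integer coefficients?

H_0 = Z.

Take the total order 0 < 1 < 2 < 3 on the vertex set. Then K (dimension 1) consists of the simplices:

  0-simplices (4): [0], [1], [2], [3]
  1-simplices (4): [0,1], [0,3], [1,2], [2,3]

giving chain groups C_0 ≅ Z^4, C_1 ≅ Z^4.

∂_1: C_1 → C_0 sends each edge [p,q] (with p < q) to q − p.
This gives a 4×4 integer matrix of rank 3; reducing to Smith normal form yields diagonal entries (1,1,1).

Computing H_k = (kernel of ∂_k) / (image of ∂_{k+1}):

  H_0: rank C_0 − rank ∂_1 = 4 − 3 = 1, and the invariant factors of ∂_1 are all 1, so H_0 ≅ Z.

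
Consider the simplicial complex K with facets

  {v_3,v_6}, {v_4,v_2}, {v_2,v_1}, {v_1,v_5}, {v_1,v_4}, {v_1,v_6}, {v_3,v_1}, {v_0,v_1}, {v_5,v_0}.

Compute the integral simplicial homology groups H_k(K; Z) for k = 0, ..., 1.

H_0 = Z,  H_1 = Z^3.

Order the vertices as v_0 < v_1 < v_2 < v_3 < v_4 < v_5 < v_6. Listing each simplex with vertices in this order, K has dimension 1 with simplices:

  0-simplices (7): [v_0], [v_1], [v_2], [v_3], [v_4], [v_5], [v_6]
  1-simplices (9): [v_0,v_1], [v_0,v_5], [v_1,v_2], [v_1,v_3], [v_1,v_4], [v_1,v_5], [v_1,v_6], [v_2,v_4], [v_3,v_6]

Hence C_0 ≅ Z^7, C_1 ≅ Z^9.

Boundary ∂_1: C_1 → C_0 is given by ∂[p,q] = [q] − [p].
As a 7×9 matrix over Z this has rank 6, with invariant factors (1,1,1,1,1,1).

From H_k ≅ ker(∂_k) / im(∂_{k+1}) we obtain:

  H_0: rank C_0 − rank ∂_1 = 7 − 6 = 1, and the invariant factors of ∂_1 are all 1, so H_0 = Z.
  H_1: rank ker ∂_1 − rank ∂_2 = (9 − 6) − 0 = 3, and there is no ∂_2, so H_1 = Z^3.

As a check, the Euler characteristic is 7 − 9 = -2, which agrees with 1 − 3 = -2.
(K is a triangulation of a wedge of 3 circles.)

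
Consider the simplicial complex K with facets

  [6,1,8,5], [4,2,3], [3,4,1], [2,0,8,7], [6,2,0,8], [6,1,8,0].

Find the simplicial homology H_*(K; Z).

Fix the vertex order 0 < 1 < 2 < 3 < 4 < 5 < 6 < 7 < 8 and write every simplex with vertices in increasing order. Then dim K = 3 and the simplices of K are:

  0-simplices (9): [0], [1], [2], [3], [4], [5], [6], [7], [8]
  1-simplices (20): [0,1], [0,2], [0,6], [0,7], [0,8], [1,3], [1,4], [1,5], [1,6], [1,8], [2,3], [2,4], [2,6], [2,7], [2,8], [3,4], [5,6], [5,8], [6,8], [7,8]
  2-simplices (15): [0,1,6], [0,1,8], [0,2,6], [0,2,7], [0,2,8], [0,6,8], [0,7,8], [1,3,4], [1,5,6], [1,5,8], [1,6,8], [2,3,4], [2,6,8], [2,7,8], [5,6,8]
  3-simplices (4): [0,1,6,8], [0,2,6,8], [0,2,7,8], [1,5,6,8]

Hence C_0 ≅ Z^9, C_1 ≅ Z^20, C_2 ≅ Z^15, C_3 ≅ Z^4.

Boundary ∂_1: C_1 → C_0 is given by ∂[p,q] = [q] − [p].
This gives a 9×20 integer matrix of rank 8; reducing to Smith normal form yields diagonal entries (1,1,1,1,1,1,1,1).

Boundary ∂_2: C_2 → C_1 sends each 2-simplex [p,q,r] to [q,r] − [p,r] + [p,q]. For instance
  ∂[2,3,4] = [3,4] − [2,4] + [2,3],
  ∂[0,2,7] = [2,7] − [0,7] + [0,2].
This gives a 20×15 integer matrix of rank 11; reducing to Smith normal form yields diagonal entries (1,1,1,1,1,1,1,1,1,1,1).

∂_3: C_3 → C_2 sends each 3-simplex σ to the alternating sum Σ_i (−1)^i (σ with its i-th vertex removed). For instance
  ∂[1,5,6,8] = [5,6,8] − [1,6,8] + [1,5,8] − [1,5,6],
  ∂[0,2,6,8] = [2,6,8] − [0,6,8] + [0,2,8] − [0,2,6].
The resulting 15×4 matrix has rank 4, and its Smith normal form has invariant factors (1,1,1,1).

Reading off H_k = ker ∂_k / im ∂_{k+1}:

  H_0: rank C_0 − rank ∂_1 = 9 − 8 = 1, and the invariant factors of ∂_1 are all 1, so H_0 ≅ Z.
  H_1: rank ker ∂_1 − rank ∂_2 = (20 − 8) − 11 = 1, and the invariant factors of ∂_2 are all 1, so H_1 ≅ Z.
  H_2: rank ker ∂_2 − rank ∂_3 = (15 − 11) − 4 = 0, and the invariant factors of ∂_3 are all 1, so H_2 ≅ 0.
  H_3: rank ker ∂_3 − rank ∂_4 = (4 − 4) − 0 = 0, and there is no ∂_4, so H_3 ≅ 0.

As a check, the Euler characteristic is 9 − 20 + 15 − 4 = 0, which agrees with 1 − 1 + 0 − 0 = 0.

H_0 = Z,  H_1 = Z,  H_2 = 0,  H_3 = 0.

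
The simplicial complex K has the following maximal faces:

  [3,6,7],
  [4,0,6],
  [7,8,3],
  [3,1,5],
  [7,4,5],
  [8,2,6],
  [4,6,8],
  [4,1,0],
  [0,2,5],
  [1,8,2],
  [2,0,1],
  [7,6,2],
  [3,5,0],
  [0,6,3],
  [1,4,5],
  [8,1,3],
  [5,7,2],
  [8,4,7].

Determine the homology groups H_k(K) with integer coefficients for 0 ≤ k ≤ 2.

Fix the vertex order 0 < 1 < 2 < 3 < 4 < 5 < 6 < 7 < 8 and write every simplex with vertices in increasing order. Then dim K = 2 and the simplices of K are:

  0-simplices (9): [0], [1], [2], [3], [4], [5], [6], [7], [8]
  1-simplices (27): (27 of them)
  2-simplices (18): [0,1,2], [0,1,4], [0,2,5], [0,3,5], [0,3,6], [0,4,6], [1,2,8], [1,3,5], [1,3,8], [1,4,5], [2,5,7], [2,6,7], [2,6,8], [3,6,7], [3,7,8], [4,5,7], [4,6,8], [4,7,8]

giving chain groups C_0 ≅ Z^9, C_1 ≅ Z^27, C_2 ≅ Z^18.

Boundary ∂_1: C_1 → C_0 sends each edge [p,q] (with p < q) to q − p. For instance
  ∂[4,5] = [5] − [4].
The resulting 9×27 matrix has rank 8, and its Smith normal form has invariant factors (1,1,1,1,1,1,1,1).

∂_2: C_2 → C_1 acts by ∂[p,q,r] = [q,r] − [p,r] + [p,q]. For instance
  ∂[3,7,8] = [7,8] − [3,8] + [3,7],
  ∂[0,3,6] = [3,6] − [0,6] + [0,3].
This gives a 27×18 integer matrix of rank 18; reducing to Smith normal form yields diagonal entries (1,1,1,1,1,1,1,1,1,1,1,1,1,1,1,1,1,2).

Computing H_k = (kernel of ∂_k) / (image of ∂_{k+1}):

  H_0: rank C_0 − rank ∂_1 = 9 − 8 = 1, and the invariant factors of ∂_1 are all 1, so H_0 = Z.
  H_1: rank ker ∂_1 − rank ∂_2 = (27 − 8) − 18 = 1, and ∂_2 has invariant factor 2 > 1, so H_1 = Z ⊕ Z/2.
  H_2: rank ker ∂_2 − rank ∂_3 = (18 − 18) − 0 = 0, and there is no ∂_3, so H_2 = 0.

(K is a triangulation of the Klein bottle.)

H_0 ≅ Z,  H_1 ≅ Z ⊕ Z/2,  H_2 = 0.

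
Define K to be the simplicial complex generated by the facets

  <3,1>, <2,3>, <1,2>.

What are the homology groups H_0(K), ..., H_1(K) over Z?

We work with the vertex ordering 1 < 2 < 3. The simplices of K, each written with vertices in increasing order, are:

  0-simplices (3): [1], [2], [3]
  1-simplices (3): [1,2], [1,3], [2,3]

giving chain groups C_0 ≅ Z^3, C_1 ≅ Z^3.

Boundary ∂_1: C_1 → C_0 is given by ∂[p,q] = [q] − [p]. For instance
  ∂[1,2] = [2] − [1].
The 3×3 boundary matrix has rank 2 and Smith normal form diag(1,1).

From H_k ≅ ker(∂_k) / im(∂_{k+1}) we obtain:

  H_0: rank C_0 − rank ∂_1 = 3 − 2 = 1, and the invariant factors of ∂_1 are all 1, so H_0 ≅ Z.
  H_1: rank ker ∂_1 − rank ∂_2 = (3 − 2) − 0 = 1, and there is no ∂_2, so H_1 ≅ Z.

H_0 = Z,  H_1 = Z.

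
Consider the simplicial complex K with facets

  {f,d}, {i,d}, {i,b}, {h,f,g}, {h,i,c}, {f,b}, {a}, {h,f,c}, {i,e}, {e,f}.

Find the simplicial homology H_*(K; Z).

Take the total order a < b < c < d < e < f < g < h < i on the vertex set. Then K (dimension 2) consists of the simplices:

  0-simplices (9): a, b, c, d, e, f, g, h, i
  1-simplices (13): bf, bi, cf, ch, ci, df, di, ef, ei, fg, fh, gh, hi
  2-simplices (3): cfh, chi, fgh

giving chain groups C_0 ≅ Z^9, C_1 ≅ Z^13, C_2 ≅ Z^3.

The boundary map ∂_1: C_1 → C_0 is given by ∂[p,q] = [q] − [p].
As a 9×13 matrix over Z this has rank 7, with invariant factors (1,1,1,1,1,1,1).

The boundary map ∂_2: C_2 → C_1 sends each 2-simplex [p,q,r] to [q,r] − [p,r] + [p,q]. For instance
  ∂cfh = fh − ch + cf,
  ∂fgh = gh − fh + fg.
This gives a 13×3 integer matrix of rank 3; reducing to Smith normal form yields diagonal entries (1,1,1).

Now H_k = ker ∂_k / im ∂_{k+1}, so:

  H_0: rank C_0 − rank ∂_1 = 9 − 7 = 2, and the invariant factors of ∂_1 are all 1, so H_0 ≅ Z^2.
  H_1: rank ker ∂_1 − rank ∂_2 = (13 − 7) − 3 = 3, and the invariant factors of ∂_2 are all 1, so H_1 ≅ Z^3.
  H_2: rank ker ∂_2 − rank ∂_3 = (3 − 3) − 0 = 0, and there is no ∂_3, so H_2 ≅ 0.

As a check, the Euler characteristic is 9 − 13 + 3 = -1, which agrees with 2 − 3 + 0 = -1.

H_0 = Z^2,  H_1 = Z^3,  H_2 = 0.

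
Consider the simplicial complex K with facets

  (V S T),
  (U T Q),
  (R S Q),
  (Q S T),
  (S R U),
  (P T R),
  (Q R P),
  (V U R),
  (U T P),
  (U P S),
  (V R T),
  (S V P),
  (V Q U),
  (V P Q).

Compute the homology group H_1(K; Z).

H_1 ≅ Z^2.

We work with the vertex ordering P < Q < R < S < T < U < V. The simplices of K, each written with vertices in increasing order, are:

  0-simplices (7): P, Q, R, S, T, U, V
  1-simplices (21): PQ, PR, PS, PT, PU, PV, QR, QS, QT, QU, QV, RS, RT, RU, RV, ST, SU, SV, TU, TV, UV
  2-simplices (14): PQR, PQV, PRT, PSU, PSV, PTU, QRS, QST, QTU, QUV, RSU, RTV, RUV, STV

so the chain groups are C_0 ≅ Z^7, C_1 ≅ Z^21, C_2 ≅ Z^14.

Boundary ∂_1: C_1 → C_0 is given by ∂[p,q] = [q] − [p]. For instance
  ∂RV = V − R.
This gives a 7×21 integer matrix of rank 6; reducing to Smith normal form yields diagonal entries (1,1,1,1,1,1).

∂_2: C_2 → C_1 acts by ∂[p,q,r] = [q,r] − [p,r] + [p,q]. For instance
  ∂PSV = SV − PV + PS,
  ∂QTU = TU − QU + QT.
The 21×14 boundary matrix has rank 13 and Smith normal form diag(1,1,1,1,1,1,1,1,1,1,1,1,1).

Reading off H_k = ker ∂_k / im ∂_{k+1}:

  H_1: rank ker ∂_1 − rank ∂_2 = (21 − 6) − 13 = 2, and the invariant factors of ∂_2 are all 1, so H_1 = Z^2.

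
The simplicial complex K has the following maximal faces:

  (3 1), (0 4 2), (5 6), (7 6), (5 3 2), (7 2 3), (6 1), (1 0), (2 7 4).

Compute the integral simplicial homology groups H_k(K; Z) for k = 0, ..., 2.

K has 8 vertices, 14 edges, 4 triangles.
rank ∂_0 = 0, rank ∂_1 = 7 ⇒ b_0 = 8 − 0 − 7 = 1; all invariant factors of ∂_1 are 1 so no torsion. So H_0 ≅ Z.
rank ∂_1 = 7, rank ∂_2 = 4 ⇒ b_1 = 14 − 7 − 4 = 3; all invariant factors of ∂_2 are 1 so no torsion. So H_1 ≅ Z^3.
rank ∂_2 = 4, rank ∂_3 = 0 ⇒ b_2 = 4 − 4 − 0 = 0. So H_2 ≅ 0.

H_0 ≅ Z,  H_1 ≅ Z^3,  H_2 = 0.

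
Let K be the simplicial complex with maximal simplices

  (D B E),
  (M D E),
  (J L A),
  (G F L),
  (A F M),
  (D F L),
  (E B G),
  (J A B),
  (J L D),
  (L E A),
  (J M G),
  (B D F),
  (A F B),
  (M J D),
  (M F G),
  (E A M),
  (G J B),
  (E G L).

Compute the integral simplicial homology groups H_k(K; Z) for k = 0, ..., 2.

H_0 = Z,  H_1 = Z^2,  H_2 = Z.

We work with the vertex ordering A < B < D < E < F < G < J < L < M. The simplices of K, each written with vertices in increasing order, are:

  0-simplices (9): A, B, D, E, F, G, J, L, M
  1-simplices (27): AB, AE, AF, AJ, AL, AM, BD, BE, BF, BG, BJ, DE, DF, DJ, DL, DM, EG, EL, EM, FG, FL, FM, GJ, GL, GM, JL, JM
  2-simplices (18): ABF, ABJ, AEL, AEM, AFM, AJL, BDE, BDF, BEG, BGJ, DEM, DFL, DJL, DJM, EGL, FGL, FGM, GJM

giving chain groups C_0 ≅ Z^9, C_1 ≅ Z^27, C_2 ≅ Z^18.

The boundary map ∂_1: C_1 → C_0 sends each edge [p,q] (with p < q) to q − p.
The resulting 9×27 matrix has rank 8, and its Smith normal form has invariant factors (1,1,1,1,1,1,1,1).

The boundary map ∂_2: C_2 → C_1 sends each 2-simplex [p,q,r] to [q,r] − [p,r] + [p,q]. For instance
  ∂DEM = EM − DM + DE,
  ∂AJL = JL − AL + AJ.
This gives a 27×18 integer matrix of rank 17; reducing to Smith normal form yields diagonal entries (1,1,1,1,1,1,1,1,1,1,1,1,1,1,1,1,1).

Reading off H_k = ker ∂_k / im ∂_{k+1}:

  H_0: rank C_0 − rank ∂_1 = 9 − 8 = 1, and the invariant factors of ∂_1 are all 1, so H_0 ≅ Z.
  H_1: rank ker ∂_1 − rank ∂_2 = (27 − 8) − 17 = 2, and the invariant factors of ∂_2 are all 1, so H_1 ≅ Z^2.
  H_2: rank ker ∂_2 − rank ∂_3 = (18 − 17) − 0 = 1, and there is no ∂_3, so H_2 ≅ Z.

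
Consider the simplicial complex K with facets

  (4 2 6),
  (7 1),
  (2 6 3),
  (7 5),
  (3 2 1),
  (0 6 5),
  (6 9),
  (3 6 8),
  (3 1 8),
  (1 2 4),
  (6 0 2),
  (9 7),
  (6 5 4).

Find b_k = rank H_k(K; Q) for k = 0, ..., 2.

Order the vertices as 0 < 1 < 2 < 3 < 4 < 5 < 6 < 7 < 8 < 9. Listing each simplex with vertices in this order, K has dimension 2 with simplices:

  0-simplices (10): [0], [1], [2], [3], [4], [5], [6], [7], [8], [9]
  1-simplices (20): [0,2], [0,5], [0,6], [1,2], [1,3], [1,4], [1,7], [1,8], [2,3], [2,4], [2,6], [3,6], [3,8], [4,5], [4,6], [5,6], [5,7], [6,8], [6,9], [7,9]
  2-simplices (9): [0,2,6], [0,5,6], [1,2,3], [1,2,4], [1,3,8], [2,3,6], [2,4,6], [3,6,8], [4,5,6]

so the chain groups are C_0 ≅ Z^10, C_1 ≅ Z^20, C_2 ≅ Z^9.

Boundary ∂_1: C_1 → C_0 sends each edge [p,q] (with p < q) to q − p. For instance
  ∂[0,6] = [6] − [0].
As a 10×20 matrix over Z this has rank 9, with invariant factors (1,1,1,1,1,1,1,1,1).

Boundary ∂_2: C_2 → C_1 sends each 2-simplex [p,q,r] to [q,r] − [p,r] + [p,q]. For instance
  ∂[2,3,6] = [3,6] − [2,6] + [2,3],
  ∂[4,5,6] = [5,6] − [4,6] + [4,5].
This gives a 20×9 integer matrix of rank 9; reducing to Smith normal form yields diagonal entries (1,1,1,1,1,1,1,1,1).

From H_k ≅ ker(∂_k) / im(∂_{k+1}) we obtain:

  H_0: rank C_0 − rank ∂_1 = 10 − 9 = 1, and the invariant factors of ∂_1 are all 1, so H_0 = Z.
  H_1: rank ker ∂_1 − rank ∂_2 = (20 − 9) − 9 = 2, and the invariant factors of ∂_2 are all 1, so H_1 = Z^2.
  H_2: rank ker ∂_2 − rank ∂_3 = (9 − 9) − 0 = 0, and there is no ∂_3, so H_2 = 0.

As a check, the Euler characteristic is 10 − 20 + 9 = -1, which agrees with 1 − 2 + 0 = -1.

Hence the Betti numbers are b_0 = 1, b_1 = 2, b_2 = 0.

b_0 = 1, b_1 = 2, b_2 = 0.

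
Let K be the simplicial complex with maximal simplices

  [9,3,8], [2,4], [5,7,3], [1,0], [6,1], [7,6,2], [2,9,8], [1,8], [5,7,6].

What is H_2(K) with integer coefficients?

H_2 = 0.

Take the total order 0 < 1 < 2 < 3 < 4 < 5 < 6 < 7 < 8 < 9 on the vertex set. Then K (dimension 2) consists of the simplices:

  0-simplices (10): [0], [1], [2], [3], [4], [5], [6], [7], [8], [9]
  1-simplices (16): [0,1], [1,6], [1,8], [2,4], [2,6], [2,7], [2,8], [2,9], [3,5], [3,7], [3,8], [3,9], [5,6], [5,7], [6,7], [8,9]
  2-simplices (5): [2,6,7], [2,8,9], [3,5,7], [3,8,9], [5,6,7]

giving chain groups C_0 ≅ Z^10, C_1 ≅ Z^16, C_2 ≅ Z^5.

The boundary map ∂_1: C_1 → C_0 sends each edge [p,q] (with p < q) to q − p. For instance
  ∂[2,9] = [9] − [2].
The 10×16 boundary matrix has rank 9 and Smith normal form diag(1,1,1,1,1,1,1,1,1).

Boundary ∂_2: C_2 → C_1 maps a triangle to the signed sum of its edges. For instance
  ∂[2,8,9] = [8,9] − [2,9] + [2,8],
  ∂[3,5,7] = [5,7] − [3,7] + [3,5].
This gives a 16×5 integer matrix of rank 5; reducing to Smith normal form yields diagonal entries (1,1,1,1,1).

From H_k ≅ ker(∂_k) / im(∂_{k+1}) we obtain:

  H_2: rank ker ∂_2 − rank ∂_3 = (5 − 5) − 0 = 0, and there is no ∂_3, so H_2 ≅ 0.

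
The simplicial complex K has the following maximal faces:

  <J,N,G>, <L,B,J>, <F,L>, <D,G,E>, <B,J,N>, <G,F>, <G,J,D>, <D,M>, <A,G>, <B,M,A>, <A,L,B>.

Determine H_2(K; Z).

H_2 = 0.

Order the vertices as A < B < D < E < F < G < J < L < M < N. Listing each simplex with vertices in this order, K has dimension 2 with simplices:

  0-simplices (10): A, B, D, E, F, G, J, L, M, N
  1-simplices (19): AB, AG, AL, AM, BJ, BL, BM, BN, DE, DG, DJ, DM, EG, FG, FL, GJ, GN, JL, JN
  2-simplices (7): ABL, ABM, BJL, BJN, DEG, DGJ, GJN

so the chain groups are C_0 ≅ Z^10, C_1 ≅ Z^19, C_2 ≅ Z^7.

∂_1: C_1 → C_0 is given by ∂[p,q] = [q] − [p]. For instance
  ∂AL = L − A.
As a 10×19 matrix over Z this has rank 9, with invariant factors (1,1,1,1,1,1,1,1,1).

∂_2: C_2 → C_1 maps a triangle to the signed sum of its edges. For instance
  ∂BJN = JN − BN + BJ,
  ∂ABM = BM − AM + AB.
The 19×7 boundary matrix has rank 7 and Smith normal form diag(1,1,1,1,1,1,1).

Now H_k = ker ∂_k / im ∂_{k+1}, so:

  H_2: rank ker ∂_2 − rank ∂_3 = (7 − 7) − 0 = 0, and there is no ∂_3, so H_2 = 0.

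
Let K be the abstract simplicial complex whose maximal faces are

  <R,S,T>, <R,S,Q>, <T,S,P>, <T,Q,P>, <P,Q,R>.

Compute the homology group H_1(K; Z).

H_1 = Z.

Fix the vertex order P < Q < R < S < T and write every simplex with vertices in increasing order. Then dim K = 2 and the simplices of K are:

  0-simplices (5): P, Q, R, S, T
  1-simplices (10): PQ, PR, PS, PT, QR, QS, QT, RS, RT, ST
  2-simplices (5): PQR, PQT, PST, QRS, RST

giving chain groups C_0 ≅ Z^5, C_1 ≅ Z^10, C_2 ≅ Z^5.

∂_1: C_1 → C_0 maps an edge to its endpoints' difference, ∂[p,q] = q − p. For instance
  ∂QT = T − Q.
The 5×10 boundary matrix has rank 4 and Smith normal form diag(1,1,1,1).

∂_2: C_2 → C_1 acts by ∂[p,q,r] = [q,r] − [p,r] + [p,q]. For instance
  ∂QRS = RS − QS + QR,
  ∂RST = ST − RT + RS.
The 10×5 boundary matrix has rank 5 and Smith normal form diag(1,1,1,1,1).

Computing H_k = (kernel of ∂_k) / (image of ∂_{k+1}):

  H_1: rank ker ∂_1 − rank ∂_2 = (10 − 4) − 5 = 1, and the invariant factors of ∂_2 are all 1, so H_1 = Z.

(K is a triangulation of the Möbius band.)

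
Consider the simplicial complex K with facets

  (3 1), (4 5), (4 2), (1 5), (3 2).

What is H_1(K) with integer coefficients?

Fix the vertex order 1 < 2 < 3 < 4 < 5 and write every simplex with vertices in increasing order. Then dim K = 1 and the simplices of K are:

  0-simplices (5): [1], [2], [3], [4], [5]
  1-simplices (5): [1,3], [1,5], [2,3], [2,4], [4,5]

so the chain groups are C_0 ≅ Z^5, C_1 ≅ Z^5.

Boundary ∂_1: C_1 → C_0 maps an edge to its endpoints' difference, ∂[p,q] = q − p.
The 5×5 boundary matrix has rank 4 and Smith normal form diag(1,1,1,1).

Now H_k = ker ∂_k / im ∂_{k+1}, so:

  H_1: rank ker ∂_1 − rank ∂_2 = (5 − 4) − 0 = 1, and there is no ∂_2, so H_1 = Z.

H_1 ≅ Z.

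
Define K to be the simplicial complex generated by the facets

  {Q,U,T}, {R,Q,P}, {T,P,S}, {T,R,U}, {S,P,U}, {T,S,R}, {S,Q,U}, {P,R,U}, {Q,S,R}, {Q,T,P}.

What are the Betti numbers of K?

b_0 = 1, b_1 = 0, b_2 = 0.

Order the vertices as P < Q < R < S < T < U. Listing each simplex with vertices in this order, K has dimension 2 with simplices:

  0-simplices (6): P, Q, R, S, T, U
  1-simplices (15): PQ, PR, PS, PT, PU, QR, QS, QT, QU, RS, RT, RU, ST, SU, TU
  2-simplices (10): PQR, PQT, PRU, PST, PSU, QRS, QSU, QTU, RST, RTU

giving chain groups C_0 ≅ Z^6, C_1 ≅ Z^15, C_2 ≅ Z^10.

The boundary map ∂_1: C_1 → C_0 is given by ∂[p,q] = [q] − [p].
The 6×15 boundary matrix has rank 5 and Smith normal form diag(1,1,1,1,1).

The boundary map ∂_2: C_2 → C_1 sends each 2-simplex [p,q,r] to [q,r] − [p,r] + [p,q]. For instance
  ∂RTU = TU − RU + RT,
  ∂RST = ST − RT + RS.
The resulting 15×10 matrix has rank 10, and its Smith normal form has invariant factors (1,1,1,1,1,1,1,1,1,2).

Reading off H_k = ker ∂_k / im ∂_{k+1}:

  H_0: rank C_0 − rank ∂_1 = 6 − 5 = 1, and the invariant factors of ∂_1 are all 1, so H_0 = Z.
  H_1: rank ker ∂_1 − rank ∂_2 = (15 − 5) − 10 = 0, and ∂_2 has invariant factor 2 > 1, so H_1 = Z/2.
  H_2: rank ker ∂_2 − rank ∂_3 = (10 − 10) − 0 = 0, and there is no ∂_3, so H_2 = 0.

As a check, the Euler characteristic is 6 − 15 + 10 = 1, which agrees with 1 − 0 + 0 = 1.

Hence the Betti numbers are b_0 = 1, b_1 = 0, b_2 = 0.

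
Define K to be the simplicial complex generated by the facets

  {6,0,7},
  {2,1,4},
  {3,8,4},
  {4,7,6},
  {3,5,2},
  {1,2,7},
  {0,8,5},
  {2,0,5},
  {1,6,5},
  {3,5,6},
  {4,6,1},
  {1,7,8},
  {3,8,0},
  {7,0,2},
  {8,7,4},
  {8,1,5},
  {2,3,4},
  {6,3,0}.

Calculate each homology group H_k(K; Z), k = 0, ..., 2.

Fix the vertex order 0 < 1 < 2 < 3 < 4 < 5 < 6 < 7 < 8 and write every simplex with vertices in increasing order. Then dim K = 2 and the simplices of K are:

  0-simplices (9): [0], [1], [2], [3], [4], [5], [6], [7], [8]
  1-simplices (27): (27 of them)
  2-simplices (18): [0,2,5], [0,2,7], [0,3,6], [0,3,8], [0,5,8], [0,6,7], [1,2,4], [1,2,7], [1,4,6], [1,5,6], [1,5,8], [1,7,8], [2,3,4], [2,3,5], [3,4,8], [3,5,6], [4,6,7], [4,7,8]

giving chain groups C_0 ≅ Z^9, C_1 ≅ Z^27, C_2 ≅ Z^18.

Boundary ∂_1: C_1 → C_0 sends each edge [p,q] (with p < q) to q − p. For instance
  ∂[1,7] = [7] − [1].
The 9×27 boundary matrix has rank 8 and Smith normal form diag(1,1,1,1,1,1,1,1).

The boundary map ∂_2: C_2 → C_1 sends each 2-simplex [p,q,r] to [q,r] − [p,r] + [p,q]. For instance
  ∂[0,3,8] = [3,8] − [0,8] + [0,3],
  ∂[0,2,7] = [2,7] − [0,7] + [0,2].
As a 27×18 matrix over Z this has rank 18, with invariant factors (1,1,1,1,1,1,1,1,1,1,1,1,1,1,1,1,1,2).

Reading off H_k = ker ∂_k / im ∂_{k+1}:

  H_0: rank C_0 − rank ∂_1 = 9 − 8 = 1, and the invariant factors of ∂_1 are all 1, so H_0 = Z.
  H_1: rank ker ∂_1 − rank ∂_2 = (27 − 8) − 18 = 1, and ∂_2 has invariant factor 2 > 1, so H_1 = Z ⊕ Z/2.
  H_2: rank ker ∂_2 − rank ∂_3 = (18 − 18) − 0 = 0, and there is no ∂_3, so H_2 = 0.

(K is a triangulation of the Klein bottle.)

H_0 ≅ Z,  H_1 ≅ Z ⊕ Z/2,  H_2 = 0.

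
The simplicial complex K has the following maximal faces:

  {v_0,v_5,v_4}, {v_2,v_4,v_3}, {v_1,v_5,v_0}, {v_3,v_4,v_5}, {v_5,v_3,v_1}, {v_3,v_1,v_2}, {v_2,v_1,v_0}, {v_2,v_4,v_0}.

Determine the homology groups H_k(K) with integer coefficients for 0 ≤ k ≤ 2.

H_0 = Z,  H_1 = 0,  H_2 = Z.

Take the total order v_0 < v_1 < v_2 < v_3 < v_4 < v_5 on the vertex set. Then K (dimension 2) consists of the simplices:

  0-simplices (6): [v_0], [v_1], [v_2], [v_3], [v_4], [v_5]
  1-simplices (12): [v_0,v_1], [v_0,v_2], [v_0,v_4], [v_0,v_5], [v_1,v_2], [v_1,v_3], [v_1,v_5], [v_2,v_3], [v_2,v_4], [v_3,v_4], [v_3,v_5], [v_4,v_5]
  2-simplices (8): [v_0,v_1,v_2], [v_0,v_1,v_5], [v_0,v_2,v_4], [v_0,v_4,v_5], [v_1,v_2,v_3], [v_1,v_3,v_5], [v_2,v_3,v_4], [v_3,v_4,v_5]

so the chain groups are C_0 ≅ Z^6, C_1 ≅ Z^12, C_2 ≅ Z^8.

Boundary ∂_1: C_1 → C_0 maps an edge to its endpoints' difference, ∂[p,q] = q − p. For instance
  ∂[v_3,v_5] = [v_5] − [v_3].
As a 6×12 matrix over Z this has rank 5, with invariant factors (1,1,1,1,1).

Boundary ∂_2: C_2 → C_1 sends each 2-simplex [p,q,r] to [q,r] − [p,r] + [p,q]. For instance
  ∂[v_0,v_1,v_5] = [v_1,v_5] − [v_0,v_5] + [v_0,v_1],
  ∂[v_1,v_3,v_5] = [v_3,v_5] − [v_1,v_5] + [v_1,v_3].
This gives a 12×8 integer matrix of rank 7; reducing to Smith normal form yields diagonal entries (1,1,1,1,1,1,1).

From H_k ≅ ker(∂_k) / im(∂_{k+1}) we obtain:

  H_0: rank C_0 − rank ∂_1 = 6 − 5 = 1, and the invariant factors of ∂_1 are all 1, so H_0 ≅ Z.
  H_1: rank ker ∂_1 − rank ∂_2 = (12 − 5) − 7 = 0, and the invariant factors of ∂_2 are all 1, so H_1 ≅ 0.
  H_2: rank ker ∂_2 − rank ∂_3 = (8 − 7) − 0 = 1, and there is no ∂_3, so H_2 ≅ Z.

As a check, the Euler characteristic is 6 − 12 + 8 = 2, which agrees with 1 − 0 + 1 = 2.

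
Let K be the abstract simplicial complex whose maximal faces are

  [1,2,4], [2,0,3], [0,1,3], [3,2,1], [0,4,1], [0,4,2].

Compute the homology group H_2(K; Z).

K has 5 vertices, 9 edges, 6 triangles.
rank ∂_2 = 5, rank ∂_3 = 0 ⇒ b_2 = 6 − 5 − 0 = 1. So H_2 ≅ Z.

H_2 ≅ Z.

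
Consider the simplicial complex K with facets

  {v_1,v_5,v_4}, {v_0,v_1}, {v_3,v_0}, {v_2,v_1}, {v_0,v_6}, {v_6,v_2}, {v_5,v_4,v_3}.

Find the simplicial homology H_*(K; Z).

Order the vertices as v_0 < v_1 < v_2 < v_3 < v_4 < v_5 < v_6. Listing each simplex with vertices in this order, K has dimension 2 with simplices:

  0-simplices (7): [v_0], [v_1], [v_2], [v_3], [v_4], [v_5], [v_6]
  1-simplices (10): [v_0,v_1], [v_0,v_3], [v_0,v_6], [v_1,v_2], [v_1,v_4], [v_1,v_5], [v_2,v_6], [v_3,v_4], [v_3,v_5], [v_4,v_5]
  2-simplices (2): [v_1,v_4,v_5], [v_3,v_4,v_5]

giving chain groups C_0 ≅ Z^7, C_1 ≅ Z^10, C_2 ≅ Z^2.

The boundary map ∂_1: C_1 → C_0 maps an edge to its endpoints' difference, ∂[p,q] = q − p.
The 7×10 boundary matrix has rank 6 and Smith normal form diag(1,1,1,1,1,1).

Boundary ∂_2: C_2 → C_1 sends each 2-simplex [p,q,r] to [q,r] − [p,r] + [p,q]. For instance
  ∂[v_3,v_4,v_5] = [v_4,v_5] − [v_3,v_5] + [v_3,v_4],
  ∂[v_1,v_4,v_5] = [v_4,v_5] − [v_1,v_5] + [v_1,v_4].
As a 10×2 matrix over Z this has rank 2, with invariant factors (1,1).

Computing H_k = (kernel of ∂_k) / (image of ∂_{k+1}):

  H_0: rank C_0 − rank ∂_1 = 7 − 6 = 1, and the invariant factors of ∂_1 are all 1, so H_0 = Z.
  H_1: rank ker ∂_1 − rank ∂_2 = (10 − 6) − 2 = 2, and the invariant factors of ∂_2 are all 1, so H_1 = Z^2.
  H_2: rank ker ∂_2 − rank ∂_3 = (2 − 2) − 0 = 0, and there is no ∂_3, so H_2 = 0.

H_0 = Z,  H_1 = Z^2,  H_2 = 0.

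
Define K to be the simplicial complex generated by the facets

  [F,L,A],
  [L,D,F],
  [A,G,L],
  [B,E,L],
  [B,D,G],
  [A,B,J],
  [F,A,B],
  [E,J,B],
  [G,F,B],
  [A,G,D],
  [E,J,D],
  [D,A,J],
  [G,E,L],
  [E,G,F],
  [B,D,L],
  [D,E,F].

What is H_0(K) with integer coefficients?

H_0 = Z.

K has 8 vertices, 24 edges, 16 triangles.
rank ∂_0 = 0, rank ∂_1 = 7 ⇒ b_0 = 8 − 0 − 7 = 1; all invariant factors of ∂_1 are 1 so no torsion. So H_0 ≅ Z.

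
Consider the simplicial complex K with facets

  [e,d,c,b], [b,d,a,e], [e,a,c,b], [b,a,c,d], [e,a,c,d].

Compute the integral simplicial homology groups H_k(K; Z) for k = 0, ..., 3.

Order the vertices as a < b < c < d < e. Listing each simplex with vertices in this order, K has dimension 3 with simplices:

  0-simplices (5): a, b, c, d, e
  1-simplices (10): ab, ac, ad, ae, bc, bd, be, cd, ce, de
  2-simplices (10): abc, abd, abe, acd, ace, ade, bcd, bce, bde, cde
  3-simplices (5): abcd, abce, abde, acde, bcde

so the chain groups are C_0 ≅ Z^5, C_1 ≅ Z^10, C_2 ≅ Z^10, C_3 ≅ Z^5.

∂_1: C_1 → C_0 is given by ∂[p,q] = [q] − [p]. For instance
  ∂bd = d − b.
The resulting 5×10 matrix has rank 4, and its Smith normal form has invariant factors (1,1,1,1).

The boundary map ∂_2: C_2 → C_1 maps a triangle to the signed sum of its edges. For instance
  ∂abe = be − ae + ab,
  ∂abc = bc − ac + ab.
The resulting 10×10 matrix has rank 6, and its Smith normal form has invariant factors (1,1,1,1,1,1).

∂_3: C_3 → C_2 sends each 3-simplex σ to the alternating sum Σ_i (−1)^i (σ with its i-th vertex removed). For instance
  ∂bcde = cde − bde + bce − bcd,
  ∂abce = bce − ace + abe − abc.
The resulting 10×5 matrix has rank 4, and its Smith normal form has invariant factors (1,1,1,1).

Reading off H_k = ker ∂_k / im ∂_{k+1}:

  H_0: rank C_0 − rank ∂_1 = 5 − 4 = 1, and the invariant factors of ∂_1 are all 1, so H_0 = Z.
  H_1: rank ker ∂_1 − rank ∂_2 = (10 − 4) − 6 = 0, and the invariant factors of ∂_2 are all 1, so H_1 = 0.
  H_2: rank ker ∂_2 − rank ∂_3 = (10 − 6) − 4 = 0, and the invariant factors of ∂_3 are all 1, so H_2 = 0.
  H_3: rank ker ∂_3 − rank ∂_4 = (5 − 4) − 0 = 1, and there is no ∂_4, so H_3 = Z.

As a check, the Euler characteristic is 5 − 10 + 10 − 5 = 0, which agrees with 1 − 0 + 0 − 1 = 0.

H_0 = Z,  H_1 = 0,  H_2 = 0,  H_3 = Z.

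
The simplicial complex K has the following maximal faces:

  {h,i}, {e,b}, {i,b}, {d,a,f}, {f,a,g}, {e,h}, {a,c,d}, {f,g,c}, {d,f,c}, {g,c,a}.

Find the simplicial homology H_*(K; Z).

H_0 ≅ Z^2,  H_1 ≅ Z,  H_2 ≅ Z.

Fix the vertex order a < b < c < d < e < f < g < h < i and write every simplex with vertices in increasing order. Then dim K = 2 and the simplices of K are:

  0-simplices (9): a, b, c, d, e, f, g, h, i
  1-simplices (13): ac, ad, af, ag, be, bi, cd, cf, cg, df, eh, fg, hi
  2-simplices (6): acd, acg, adf, afg, cdf, cfg

so the chain groups are C_0 ≅ Z^9, C_1 ≅ Z^13, C_2 ≅ Z^6.

Boundary ∂_1: C_1 → C_0 sends each edge [p,q] (with p < q) to q − p. For instance
  ∂eh = h − e.
As a 9×13 matrix over Z this has rank 7, with invariant factors (1,1,1,1,1,1,1).

∂_2: C_2 → C_1 maps a triangle to the signed sum of its edges. For instance
  ∂acd = cd − ad + ac,
  ∂acg = cg − ag + ac.
The resulting 13×6 matrix has rank 5, and its Smith normal form has invariant factors (1,1,1,1,1).

From H_k ≅ ker(∂_k) / im(∂_{k+1}) we obtain:

  H_0: rank C_0 − rank ∂_1 = 9 − 7 = 2, and the invariant factors of ∂_1 are all 1, so H_0 = Z^2.
  H_1: rank ker ∂_1 − rank ∂_2 = (13 − 7) − 5 = 1, and the invariant factors of ∂_2 are all 1, so H_1 = Z.
  H_2: rank ker ∂_2 − rank ∂_3 = (6 − 5) − 0 = 1, and there is no ∂_3, so H_2 = Z.

As a check, the Euler characteristic is 9 − 13 + 6 = 2, which agrees with 2 − 1 + 1 = 2.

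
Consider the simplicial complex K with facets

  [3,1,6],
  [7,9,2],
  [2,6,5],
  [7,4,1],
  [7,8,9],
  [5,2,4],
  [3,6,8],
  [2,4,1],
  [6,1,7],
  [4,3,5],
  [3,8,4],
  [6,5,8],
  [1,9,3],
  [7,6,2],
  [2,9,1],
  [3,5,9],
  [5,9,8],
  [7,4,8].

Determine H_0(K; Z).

We work with the vertex ordering 1 < 2 < 3 < 4 < 5 < 6 < 7 < 8 < 9. The simplices of K, each written with vertices in increasing order, are:

  0-simplices (9): [1], [2], [3], [4], [5], [6], [7], [8], [9]
  1-simplices (27): (27 of them)
  2-simplices (18): [1,2,4], [1,2,9], [1,3,6], [1,3,9], [1,4,7], [1,6,7], [2,4,5], [2,5,6], [2,6,7], [2,7,9], [3,4,5], [3,4,8], [3,5,9], [3,6,8], [4,7,8], [5,6,8], [5,8,9], [7,8,9]

giving chain groups C_0 ≅ Z^9, C_1 ≅ Z^27, C_2 ≅ Z^18.

The boundary map ∂_1: C_1 → C_0 sends each edge [p,q] (with p < q) to q − p. For instance
  ∂[2,9] = [9] − [2].
The 9×27 boundary matrix has rank 8 and Smith normal form diag(1,1,1,1,1,1,1,1).

The boundary map ∂_2: C_2 → C_1 sends each 2-simplex [p,q,r] to [q,r] − [p,r] + [p,q]. For instance
  ∂[5,6,8] = [6,8] − [5,8] + [5,6],
  ∂[2,6,7] = [6,7] − [2,7] + [2,6].
The resulting 27×18 matrix has rank 18, and its Smith normal form has invariant factors (1,1,1,1,1,1,1,1,1,1,1,1,1,1,1,1,1,2).

Now H_k = ker ∂_k / im ∂_{k+1}, so:

  H_0: rank C_0 − rank ∂_1 = 9 − 8 = 1, and the invariant factors of ∂_1 are all 1, so H_0 ≅ Z.

(K is a triangulation of the Klein bottle.)

H_0 ≅ Z.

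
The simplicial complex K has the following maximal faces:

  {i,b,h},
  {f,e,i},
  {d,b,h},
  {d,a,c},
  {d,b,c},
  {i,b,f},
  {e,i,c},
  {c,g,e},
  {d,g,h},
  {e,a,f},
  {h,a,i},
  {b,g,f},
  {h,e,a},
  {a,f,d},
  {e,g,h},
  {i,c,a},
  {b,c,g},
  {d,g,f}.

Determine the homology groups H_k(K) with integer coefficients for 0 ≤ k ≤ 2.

H_0 = Z,  H_1 = Z ⊕ Z/2,  H_2 = 0.

K has 9 vertices, 27 edges, 18 triangles.
rank ∂_0 = 0, rank ∂_1 = 8 ⇒ b_0 = 9 − 0 − 8 = 1; all invariant factors of ∂_1 are 1 so no torsion. So H_0 = Z.
rank ∂_1 = 8, rank ∂_2 = 18 ⇒ b_1 = 27 − 8 − 18 = 1; ∂_2 has invariant factor(s) [2] giving torsion. So H_1 = Z ⊕ Z/2.
rank ∂_2 = 18, rank ∂_3 = 0 ⇒ b_2 = 18 − 18 − 0 = 0. So H_2 = 0.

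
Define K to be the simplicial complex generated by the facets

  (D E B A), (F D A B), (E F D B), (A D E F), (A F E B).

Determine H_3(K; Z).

H_3 = Z.

Take the total order A < B < D < E < F on the vertex set. Then K (dimension 3) consists of the simplices:

  0-simplices (5): A, B, D, E, F
  1-simplices (10): AB, AD, AE, AF, BD, BE, BF, DE, DF, EF
  2-simplices (10): ABD, ABE, ABF, ADE, ADF, AEF, BDE, BDF, BEF, DEF
  3-simplices (5): ABDE, ABDF, ABEF, ADEF, BDEF

Hence C_0 ≅ Z^5, C_1 ≅ Z^10, C_2 ≅ Z^10, C_3 ≅ Z^5.

Boundary ∂_1: C_1 → C_0 is given by ∂[p,q] = [q] − [p].
The 5×10 boundary matrix has rank 4 and Smith normal form diag(1,1,1,1).

Boundary ∂_2: C_2 → C_1 acts by ∂[p,q,r] = [q,r] − [p,r] + [p,q]. For instance
  ∂ABF = BF − AF + AB,
  ∂ADE = DE − AE + AD.
This gives a 10×10 integer matrix of rank 6; reducing to Smith normal form yields diagonal entries (1,1,1,1,1,1).

Boundary ∂_3: C_3 → C_2 sends each 3-simplex σ to the alternating sum Σ_i (−1)^i (σ with its i-th vertex removed). For instance
  ∂ABDE = BDE − ADE + ABE − ABD,
  ∂BDEF = DEF − BEF + BDF − BDE.
The 10×5 boundary matrix has rank 4 and Smith normal form diag(1,1,1,1).

Now H_k = ker ∂_k / im ∂_{k+1}, so:

  H_3: rank ker ∂_3 − rank ∂_4 = (5 − 4) − 0 = 1, and there is no ∂_4, so H_3 = Z.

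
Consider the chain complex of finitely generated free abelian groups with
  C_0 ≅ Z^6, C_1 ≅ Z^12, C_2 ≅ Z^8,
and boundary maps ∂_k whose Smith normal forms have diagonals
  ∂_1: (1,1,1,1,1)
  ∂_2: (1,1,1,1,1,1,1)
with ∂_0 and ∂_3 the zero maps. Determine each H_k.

H_0 ≅ Z,  H_1 = 0,  H_2 ≅ Z.

H_0: b_0 = 6 − 0 − 5 = 1; torsion from ∂_1 factors > 1: none. So H_0 ≅ Z.
H_1: b_1 = 12 − 5 − 7 = 0; torsion from ∂_2 factors > 1: none. So H_1 ≅ 0.
H_2: b_2 = 8 − 7 − 0 = 1; torsion from ∂_3 factors > 1: none. So H_2 ≅ Z.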